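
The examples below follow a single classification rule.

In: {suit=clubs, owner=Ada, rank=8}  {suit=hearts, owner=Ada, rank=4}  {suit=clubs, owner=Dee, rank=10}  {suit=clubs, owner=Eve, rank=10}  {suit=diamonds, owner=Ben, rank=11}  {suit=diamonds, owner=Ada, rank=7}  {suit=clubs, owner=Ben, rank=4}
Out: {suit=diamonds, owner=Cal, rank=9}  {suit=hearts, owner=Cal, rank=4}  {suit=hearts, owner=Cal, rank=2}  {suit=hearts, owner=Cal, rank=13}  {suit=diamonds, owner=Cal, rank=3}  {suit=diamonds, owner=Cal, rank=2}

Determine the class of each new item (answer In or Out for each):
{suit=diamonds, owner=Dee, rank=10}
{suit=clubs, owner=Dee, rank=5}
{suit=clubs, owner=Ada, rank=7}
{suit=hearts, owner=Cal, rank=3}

A rule that fits every label: owner is not Cal — true of each 'In' example, false of each 'Out' one.
In: {suit=diamonds, owner=Dee, rank=10}, since owner is Dee. In: {suit=clubs, owner=Dee, rank=5}, since owner is Dee. In: {suit=clubs, owner=Ada, rank=7}, since owner is Ada. Out: {suit=hearts, owner=Cal, rank=3}, since owner is Cal.

In, In, In, Out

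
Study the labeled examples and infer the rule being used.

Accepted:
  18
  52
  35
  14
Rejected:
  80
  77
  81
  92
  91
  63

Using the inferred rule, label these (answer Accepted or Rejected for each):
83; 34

Rejected, Accepted

'Accepted' ⟺ at most 52.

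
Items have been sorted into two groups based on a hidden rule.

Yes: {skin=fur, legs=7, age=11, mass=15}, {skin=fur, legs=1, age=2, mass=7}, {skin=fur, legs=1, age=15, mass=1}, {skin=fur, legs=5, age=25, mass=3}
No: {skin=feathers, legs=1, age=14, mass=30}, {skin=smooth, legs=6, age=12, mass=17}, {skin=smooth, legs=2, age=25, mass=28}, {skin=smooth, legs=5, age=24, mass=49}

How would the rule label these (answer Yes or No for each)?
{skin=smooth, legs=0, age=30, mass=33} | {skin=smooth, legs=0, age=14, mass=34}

Rule: skin is fur. This holds for each 'Yes' example and fails for each 'No' one.

No, No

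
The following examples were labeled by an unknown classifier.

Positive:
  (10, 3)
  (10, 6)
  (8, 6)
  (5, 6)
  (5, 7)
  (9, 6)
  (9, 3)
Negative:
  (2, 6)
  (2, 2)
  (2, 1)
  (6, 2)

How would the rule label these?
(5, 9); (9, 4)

Positive, Positive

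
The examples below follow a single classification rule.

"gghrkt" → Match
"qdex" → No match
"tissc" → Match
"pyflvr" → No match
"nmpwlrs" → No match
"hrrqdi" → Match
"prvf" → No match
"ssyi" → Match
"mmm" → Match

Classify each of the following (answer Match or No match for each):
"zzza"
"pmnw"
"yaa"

Match, No match, Match

Every 'Match' example satisfies: has a double letter. None of the 'No match' examples do.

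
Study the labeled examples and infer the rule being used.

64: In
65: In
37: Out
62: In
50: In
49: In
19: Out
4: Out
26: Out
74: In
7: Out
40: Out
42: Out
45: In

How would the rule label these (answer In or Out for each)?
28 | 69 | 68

Out, In, In

A rule that fits every label: at least 45 — true of each 'In' example, false of each 'Out' one.
28: Out (28 < 45).
69: In (69 ≥ 45).
68: In (68 ≥ 45).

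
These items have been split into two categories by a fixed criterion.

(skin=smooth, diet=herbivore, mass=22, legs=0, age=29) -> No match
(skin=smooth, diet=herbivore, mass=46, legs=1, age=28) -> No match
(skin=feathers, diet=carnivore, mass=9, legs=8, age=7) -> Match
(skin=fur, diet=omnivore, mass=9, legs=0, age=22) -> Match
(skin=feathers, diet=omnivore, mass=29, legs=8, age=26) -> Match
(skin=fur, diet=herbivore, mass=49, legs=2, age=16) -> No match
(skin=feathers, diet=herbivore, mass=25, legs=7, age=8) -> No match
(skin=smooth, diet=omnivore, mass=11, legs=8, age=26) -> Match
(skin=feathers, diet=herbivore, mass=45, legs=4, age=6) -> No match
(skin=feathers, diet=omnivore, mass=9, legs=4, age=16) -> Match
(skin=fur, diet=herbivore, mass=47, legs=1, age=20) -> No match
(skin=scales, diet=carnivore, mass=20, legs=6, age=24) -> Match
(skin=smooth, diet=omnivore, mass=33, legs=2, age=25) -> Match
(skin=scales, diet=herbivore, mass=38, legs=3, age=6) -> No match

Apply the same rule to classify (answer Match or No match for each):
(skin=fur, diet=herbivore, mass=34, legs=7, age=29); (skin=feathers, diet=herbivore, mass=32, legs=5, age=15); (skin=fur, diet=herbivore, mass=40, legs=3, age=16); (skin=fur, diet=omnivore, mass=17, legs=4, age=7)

No match, No match, No match, Match

A rule that fits every label: diet is not herbivore — true of each 'Match' example, false of each 'No match' one.
(skin=fur, diet=herbivore, mass=34, legs=7, age=29): diet is herbivore, does not satisfy this → No match.
(skin=feathers, diet=herbivore, mass=32, legs=5, age=15): diet is herbivore, does not satisfy this → No match.
(skin=fur, diet=herbivore, mass=40, legs=3, age=16): diet is herbivore, does not satisfy this → No match.
(skin=fur, diet=omnivore, mass=17, legs=4, age=7): diet is omnivore, passes → Match.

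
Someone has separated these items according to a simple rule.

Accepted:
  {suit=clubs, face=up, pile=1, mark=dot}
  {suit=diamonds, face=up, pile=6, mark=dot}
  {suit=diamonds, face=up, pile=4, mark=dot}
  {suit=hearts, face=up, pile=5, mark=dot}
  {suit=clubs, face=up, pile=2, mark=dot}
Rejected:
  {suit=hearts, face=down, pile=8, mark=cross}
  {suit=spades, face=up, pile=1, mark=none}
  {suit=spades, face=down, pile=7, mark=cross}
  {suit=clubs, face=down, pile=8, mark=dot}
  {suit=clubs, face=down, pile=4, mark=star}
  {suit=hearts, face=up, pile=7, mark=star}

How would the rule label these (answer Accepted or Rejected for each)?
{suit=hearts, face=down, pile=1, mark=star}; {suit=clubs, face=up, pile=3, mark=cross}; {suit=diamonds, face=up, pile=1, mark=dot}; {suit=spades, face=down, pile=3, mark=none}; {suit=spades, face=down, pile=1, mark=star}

All 'Accepted' examples share one property — mark is dot AND face is up — and every 'Rejected' example lacks it.
Rejected: {suit=hearts, face=down, pile=1, mark=star}, since mark is star, face is down. Rejected: {suit=clubs, face=up, pile=3, mark=cross}, since mark is cross, face is up. Accepted: {suit=diamonds, face=up, pile=1, mark=dot}, since mark is dot, face is up. Rejected: {suit=spades, face=down, pile=3, mark=none}, since mark is none, face is down. Rejected: {suit=spades, face=down, pile=1, mark=star}, since mark is star, face is down.

Rejected, Rejected, Accepted, Rejected, Rejected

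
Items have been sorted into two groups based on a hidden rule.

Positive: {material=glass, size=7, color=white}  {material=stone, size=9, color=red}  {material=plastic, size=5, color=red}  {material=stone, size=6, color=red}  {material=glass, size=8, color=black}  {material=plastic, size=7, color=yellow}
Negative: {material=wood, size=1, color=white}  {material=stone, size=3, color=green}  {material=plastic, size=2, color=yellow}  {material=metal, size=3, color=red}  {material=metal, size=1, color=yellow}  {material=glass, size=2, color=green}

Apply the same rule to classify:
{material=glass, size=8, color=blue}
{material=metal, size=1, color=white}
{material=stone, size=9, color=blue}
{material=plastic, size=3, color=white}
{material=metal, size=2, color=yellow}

Positive, Negative, Positive, Negative, Negative

The simplest hypothesis consistent with all the labels is: size ≥ 5.
{material=glass, size=8, color=blue} → size = 8 → Positive. {material=metal, size=1, color=white} → size = 1 → Negative. {material=stone, size=9, color=blue} → size = 9 → Positive. {material=plastic, size=3, color=white} → size = 3 → Negative. {material=metal, size=2, color=yellow} → size = 2 → Negative.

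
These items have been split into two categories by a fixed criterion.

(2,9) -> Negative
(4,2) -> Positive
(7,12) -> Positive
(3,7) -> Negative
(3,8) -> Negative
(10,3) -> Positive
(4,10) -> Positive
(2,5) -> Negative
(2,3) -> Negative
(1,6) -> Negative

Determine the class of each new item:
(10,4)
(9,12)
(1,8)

Positive, Positive, Negative

The classifier is using: first ≥ 4.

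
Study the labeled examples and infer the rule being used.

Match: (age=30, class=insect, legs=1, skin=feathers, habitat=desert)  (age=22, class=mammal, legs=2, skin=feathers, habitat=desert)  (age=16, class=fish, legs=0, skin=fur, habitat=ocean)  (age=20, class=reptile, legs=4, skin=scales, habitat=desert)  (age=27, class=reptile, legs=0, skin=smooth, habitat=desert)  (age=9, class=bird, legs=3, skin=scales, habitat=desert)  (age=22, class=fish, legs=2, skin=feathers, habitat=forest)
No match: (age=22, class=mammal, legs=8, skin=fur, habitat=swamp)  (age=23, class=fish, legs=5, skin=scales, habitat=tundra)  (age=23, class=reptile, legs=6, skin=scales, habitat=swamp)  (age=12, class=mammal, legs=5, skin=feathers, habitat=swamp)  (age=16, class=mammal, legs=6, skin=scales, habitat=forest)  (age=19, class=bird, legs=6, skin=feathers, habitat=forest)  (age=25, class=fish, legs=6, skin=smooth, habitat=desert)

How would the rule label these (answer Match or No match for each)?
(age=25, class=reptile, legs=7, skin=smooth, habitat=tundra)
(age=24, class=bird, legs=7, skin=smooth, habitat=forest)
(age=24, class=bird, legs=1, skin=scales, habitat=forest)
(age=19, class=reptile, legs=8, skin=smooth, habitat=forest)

'Match' ⟺ legs ≤ 4.
(age=25, class=reptile, legs=7, skin=smooth, habitat=tundra): No match (legs = 7).
(age=24, class=bird, legs=7, skin=smooth, habitat=forest): No match (legs = 7).
(age=24, class=bird, legs=1, skin=scales, habitat=forest): Match (legs = 1).
(age=19, class=reptile, legs=8, skin=smooth, habitat=forest): No match (legs = 8).

No match, No match, Match, No match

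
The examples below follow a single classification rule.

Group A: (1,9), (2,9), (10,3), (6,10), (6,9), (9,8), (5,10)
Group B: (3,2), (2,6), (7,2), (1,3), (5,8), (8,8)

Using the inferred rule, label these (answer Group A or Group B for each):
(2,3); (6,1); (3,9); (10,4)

Group B, Group B, Group A, Group A

The pattern is that an item is 'Group A' exactly when: max ≥ 9.
Group B: (2,3), since max 3.
Group B: (6,1), since max 6.
Group A: (3,9), since max 9.
Group A: (10,4), since max 10.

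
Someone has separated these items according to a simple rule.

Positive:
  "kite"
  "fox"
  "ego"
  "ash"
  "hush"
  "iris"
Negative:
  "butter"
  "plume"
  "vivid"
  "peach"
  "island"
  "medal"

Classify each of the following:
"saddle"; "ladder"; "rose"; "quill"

Negative, Negative, Positive, Negative

All 'Positive' examples share one property — length ≤ 4 — and every 'Negative' example lacks it.
Negative: "saddle", since length 6.
Negative: "ladder", since length 6.
Positive: "rose", since length 4.
Negative: "quill", since length 5.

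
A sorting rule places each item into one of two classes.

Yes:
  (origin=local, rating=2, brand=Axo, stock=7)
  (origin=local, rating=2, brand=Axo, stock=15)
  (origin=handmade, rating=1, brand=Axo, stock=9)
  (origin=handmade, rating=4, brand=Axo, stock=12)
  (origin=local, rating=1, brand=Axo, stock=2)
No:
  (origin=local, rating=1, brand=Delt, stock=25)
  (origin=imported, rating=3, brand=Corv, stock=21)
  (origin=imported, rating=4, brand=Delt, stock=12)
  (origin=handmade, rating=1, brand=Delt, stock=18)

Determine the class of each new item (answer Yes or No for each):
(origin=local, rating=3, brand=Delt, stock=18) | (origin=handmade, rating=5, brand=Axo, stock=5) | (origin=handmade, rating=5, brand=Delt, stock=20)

All 'Yes' examples share one property — brand is Axo — and every 'No' example lacks it.

No, Yes, No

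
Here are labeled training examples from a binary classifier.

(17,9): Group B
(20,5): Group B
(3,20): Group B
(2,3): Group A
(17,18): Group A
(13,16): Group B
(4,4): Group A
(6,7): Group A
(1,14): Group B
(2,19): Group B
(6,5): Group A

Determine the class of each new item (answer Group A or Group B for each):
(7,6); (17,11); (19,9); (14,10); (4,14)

Group A, Group B, Group B, Group B, Group B

The pattern is that an item is 'Group A' exactly when: |first − second| ≤ 1.
(7,6): |7−6| = 1, passes → Group A.
(17,11): |17−11| = 6, doesn't match → Group B.
(19,9): |19−9| = 10, doesn't match → Group B.
(14,10): |14−10| = 4, doesn't match → Group B.
(4,14): |4−14| = 10, doesn't match → Group B.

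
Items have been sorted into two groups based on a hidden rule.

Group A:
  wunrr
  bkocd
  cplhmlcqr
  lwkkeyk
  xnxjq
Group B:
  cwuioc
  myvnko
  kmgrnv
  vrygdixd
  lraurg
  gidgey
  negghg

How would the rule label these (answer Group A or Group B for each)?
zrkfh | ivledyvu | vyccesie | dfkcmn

Group A, Group B, Group B, Group B

The pattern is that an item is 'Group A' exactly when: odd length.
zrkfh: length 5 — qualifies, so Group A. ivledyvu: length 8 — does not satisfy this, so Group B. vyccesie: length 8 — does not satisfy this, so Group B. dfkcmn: length 6 — does not satisfy this, so Group B.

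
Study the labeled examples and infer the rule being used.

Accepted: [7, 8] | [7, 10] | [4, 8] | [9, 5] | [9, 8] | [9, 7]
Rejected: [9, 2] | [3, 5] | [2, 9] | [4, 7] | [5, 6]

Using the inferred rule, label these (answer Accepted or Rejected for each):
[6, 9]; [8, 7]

Accepted, Accepted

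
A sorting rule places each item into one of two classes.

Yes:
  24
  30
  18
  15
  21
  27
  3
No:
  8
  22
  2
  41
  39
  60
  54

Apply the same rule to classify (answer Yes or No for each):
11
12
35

No, Yes, No

'Yes' ⟺ multiple of 3 AND at most 30.
11 → 11 = 3·3 + 2, 11 ≤ 30 → No.
12 → 12 = 3·4, 12 ≤ 30 → Yes.
35 → 35 = 3·11 + 2, 35 > 30 → No.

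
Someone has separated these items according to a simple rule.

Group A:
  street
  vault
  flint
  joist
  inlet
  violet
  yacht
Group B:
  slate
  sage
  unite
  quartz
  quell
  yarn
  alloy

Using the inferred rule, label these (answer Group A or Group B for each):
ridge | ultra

Checking candidate rules against both groups, what survives is: ends with 't'.
ridge: ends with 'e' — does not pass, so Group B.
ultra: ends with 'a' — does not pass, so Group B.

Group B, Group B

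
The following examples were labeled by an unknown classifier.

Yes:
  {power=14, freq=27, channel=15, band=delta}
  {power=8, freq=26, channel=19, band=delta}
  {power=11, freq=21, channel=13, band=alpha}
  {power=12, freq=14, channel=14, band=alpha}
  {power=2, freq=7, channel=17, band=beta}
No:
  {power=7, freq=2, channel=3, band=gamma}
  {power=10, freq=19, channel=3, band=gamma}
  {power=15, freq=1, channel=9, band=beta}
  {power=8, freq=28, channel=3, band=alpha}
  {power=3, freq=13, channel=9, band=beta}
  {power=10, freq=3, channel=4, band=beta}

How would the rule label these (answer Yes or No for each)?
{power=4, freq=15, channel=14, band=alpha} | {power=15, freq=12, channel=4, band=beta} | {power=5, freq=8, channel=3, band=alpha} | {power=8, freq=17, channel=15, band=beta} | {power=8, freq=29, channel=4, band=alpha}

The rule appears to be: channel ≥ 13.

Yes, No, No, Yes, No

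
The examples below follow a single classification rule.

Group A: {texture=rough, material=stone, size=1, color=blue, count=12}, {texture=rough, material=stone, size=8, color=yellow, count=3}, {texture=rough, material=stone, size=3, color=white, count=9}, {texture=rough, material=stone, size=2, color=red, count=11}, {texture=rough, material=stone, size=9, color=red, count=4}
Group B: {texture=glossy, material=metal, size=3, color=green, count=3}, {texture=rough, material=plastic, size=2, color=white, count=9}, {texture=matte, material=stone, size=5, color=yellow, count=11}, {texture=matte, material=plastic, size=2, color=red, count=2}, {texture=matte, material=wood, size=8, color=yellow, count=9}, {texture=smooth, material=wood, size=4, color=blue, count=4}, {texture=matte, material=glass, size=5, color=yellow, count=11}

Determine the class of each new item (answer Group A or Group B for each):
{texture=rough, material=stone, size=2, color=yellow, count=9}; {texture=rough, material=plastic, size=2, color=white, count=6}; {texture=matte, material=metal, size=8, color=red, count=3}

The rule appears to be: texture is rough AND material is stone.
{texture=rough, material=stone, size=2, color=yellow, count=9} — texture is rough, material is stone, hence Group A.
{texture=rough, material=plastic, size=2, color=white, count=6} — texture is rough, material is plastic, hence Group B.
{texture=matte, material=metal, size=8, color=red, count=3} — texture is matte, material is metal, hence Group B.

Group A, Group B, Group B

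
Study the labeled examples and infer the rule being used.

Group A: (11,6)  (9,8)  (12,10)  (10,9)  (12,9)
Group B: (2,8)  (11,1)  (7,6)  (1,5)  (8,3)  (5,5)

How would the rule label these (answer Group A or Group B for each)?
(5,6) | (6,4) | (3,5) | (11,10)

Group B, Group B, Group B, Group A

The common property of the 'Group A' items is: sum ≥ 17. No 'Group B' item has it.
(5,6): 5+6 = 11, fails the rule → Group B.
(6,4): 6+4 = 10, fails the rule → Group B.
(3,5): 3+5 = 8, fails the rule → Group B.
(11,10): 11+10 = 21, qualifies → Group A.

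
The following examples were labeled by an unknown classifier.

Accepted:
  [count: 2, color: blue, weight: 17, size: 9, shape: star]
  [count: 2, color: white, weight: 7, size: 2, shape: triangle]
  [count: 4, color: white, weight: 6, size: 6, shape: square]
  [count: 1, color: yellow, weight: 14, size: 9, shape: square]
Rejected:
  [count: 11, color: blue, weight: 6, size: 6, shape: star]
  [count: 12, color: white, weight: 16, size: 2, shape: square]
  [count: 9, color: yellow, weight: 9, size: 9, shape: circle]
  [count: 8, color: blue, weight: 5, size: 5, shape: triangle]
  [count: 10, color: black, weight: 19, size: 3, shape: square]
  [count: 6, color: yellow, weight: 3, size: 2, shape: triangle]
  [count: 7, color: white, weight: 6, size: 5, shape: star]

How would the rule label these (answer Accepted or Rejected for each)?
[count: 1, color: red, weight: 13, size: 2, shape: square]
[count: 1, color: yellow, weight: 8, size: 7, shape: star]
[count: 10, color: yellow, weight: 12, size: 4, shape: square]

Every 'Accepted' example satisfies: count ≤ 4. None of the 'Rejected' examples do.
[count: 1, color: red, weight: 13, size: 2, shape: square]: Accepted (count = 1). [count: 1, color: yellow, weight: 8, size: 7, shape: star]: Accepted (count = 1). [count: 10, color: yellow, weight: 12, size: 4, shape: square]: Rejected (count = 10).

Accepted, Accepted, Rejected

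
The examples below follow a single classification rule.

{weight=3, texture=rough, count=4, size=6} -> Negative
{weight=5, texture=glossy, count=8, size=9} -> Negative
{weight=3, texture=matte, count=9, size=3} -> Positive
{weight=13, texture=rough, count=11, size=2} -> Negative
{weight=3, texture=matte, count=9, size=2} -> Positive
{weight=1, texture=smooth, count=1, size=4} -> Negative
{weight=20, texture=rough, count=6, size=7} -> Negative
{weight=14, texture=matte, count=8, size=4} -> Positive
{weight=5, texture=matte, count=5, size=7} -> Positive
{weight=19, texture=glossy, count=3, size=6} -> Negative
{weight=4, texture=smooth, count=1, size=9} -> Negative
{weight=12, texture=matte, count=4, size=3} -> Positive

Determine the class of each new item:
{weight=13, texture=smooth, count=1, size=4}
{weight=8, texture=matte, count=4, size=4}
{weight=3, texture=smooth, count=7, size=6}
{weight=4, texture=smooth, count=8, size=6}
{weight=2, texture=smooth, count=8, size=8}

All 'Positive' examples share one property — texture is matte — and every 'Negative' example lacks it.
{weight=13, texture=smooth, count=1, size=4} — texture is smooth, hence Negative. {weight=8, texture=matte, count=4, size=4} — texture is matte, hence Positive. {weight=3, texture=smooth, count=7, size=6} — texture is smooth, hence Negative. {weight=4, texture=smooth, count=8, size=6} — texture is smooth, hence Negative. {weight=2, texture=smooth, count=8, size=8} — texture is smooth, hence Negative.

Negative, Positive, Negative, Negative, Negative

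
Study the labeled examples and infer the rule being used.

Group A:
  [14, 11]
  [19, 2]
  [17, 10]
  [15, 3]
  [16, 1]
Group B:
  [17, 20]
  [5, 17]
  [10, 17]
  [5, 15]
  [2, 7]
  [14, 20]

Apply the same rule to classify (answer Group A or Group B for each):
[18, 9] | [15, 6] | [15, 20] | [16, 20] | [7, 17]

Group A, Group A, Group B, Group B, Group B

The pattern is that an item is 'Group A' exactly when: first > second.
[18, 9]: 18 > 9, passes → Group A. [15, 6]: 15 > 6, passes → Group A. [15, 20]: 15 < 20, does not satisfy this → Group B. [16, 20]: 16 < 20, does not satisfy this → Group B. [7, 17]: 7 < 17, does not satisfy this → Group B.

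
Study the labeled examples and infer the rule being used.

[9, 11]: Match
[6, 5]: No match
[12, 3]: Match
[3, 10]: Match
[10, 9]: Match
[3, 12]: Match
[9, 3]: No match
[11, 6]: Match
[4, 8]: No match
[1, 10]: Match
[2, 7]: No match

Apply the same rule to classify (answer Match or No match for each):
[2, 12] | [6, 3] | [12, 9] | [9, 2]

Match, No match, Match, No match

The pattern is that an item is 'Match' exactly when: max ≥ 10.
[2, 12] — max 12, hence Match.
[6, 3] — max 6, hence No match.
[12, 9] — max 12, hence Match.
[9, 2] — max 9, hence No match.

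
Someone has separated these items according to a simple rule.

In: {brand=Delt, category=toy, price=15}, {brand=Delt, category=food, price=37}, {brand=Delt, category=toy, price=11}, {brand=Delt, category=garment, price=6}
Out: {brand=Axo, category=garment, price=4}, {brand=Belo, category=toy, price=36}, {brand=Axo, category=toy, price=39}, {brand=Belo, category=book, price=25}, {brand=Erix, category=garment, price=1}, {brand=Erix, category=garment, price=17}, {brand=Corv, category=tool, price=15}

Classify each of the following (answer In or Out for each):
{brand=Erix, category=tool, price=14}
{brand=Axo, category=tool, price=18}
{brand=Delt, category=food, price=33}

Out, Out, In

The common property of the 'In' items is: brand is Delt. No 'Out' item has it.
{brand=Erix, category=tool, price=14}: brand is Erix, doesn't match → Out.
{brand=Axo, category=tool, price=18}: brand is Axo, doesn't match → Out.
{brand=Delt, category=food, price=33}: brand is Delt, meets the rule → In.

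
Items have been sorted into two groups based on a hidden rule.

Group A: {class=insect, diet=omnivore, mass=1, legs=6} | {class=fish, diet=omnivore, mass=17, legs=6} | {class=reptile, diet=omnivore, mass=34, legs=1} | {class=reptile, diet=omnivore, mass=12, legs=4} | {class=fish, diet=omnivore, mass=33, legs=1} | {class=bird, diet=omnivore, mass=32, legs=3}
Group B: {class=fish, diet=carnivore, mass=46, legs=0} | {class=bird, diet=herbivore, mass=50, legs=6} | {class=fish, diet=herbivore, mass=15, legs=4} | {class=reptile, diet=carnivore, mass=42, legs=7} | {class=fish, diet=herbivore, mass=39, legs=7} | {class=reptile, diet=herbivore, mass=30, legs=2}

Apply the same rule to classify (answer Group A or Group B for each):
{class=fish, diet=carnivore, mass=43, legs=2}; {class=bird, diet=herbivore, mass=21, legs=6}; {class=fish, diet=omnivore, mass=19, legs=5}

The rule appears to be: diet is omnivore.
{class=fish, diet=carnivore, mass=43, legs=2}: diet is carnivore — does not satisfy this, so Group B. {class=bird, diet=herbivore, mass=21, legs=6}: diet is herbivore — does not satisfy this, so Group B. {class=fish, diet=omnivore, mass=19, legs=5}: diet is omnivore — passes, so Group A.

Group B, Group B, Group A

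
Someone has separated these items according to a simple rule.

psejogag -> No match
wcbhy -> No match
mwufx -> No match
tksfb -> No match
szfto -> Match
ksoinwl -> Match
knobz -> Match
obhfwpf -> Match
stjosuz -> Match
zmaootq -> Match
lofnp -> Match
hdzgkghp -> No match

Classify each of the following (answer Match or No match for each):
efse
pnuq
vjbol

The common property of the 'Match' items is: odd length AND contains 'o'. No 'No match' item has it.
efse — length 4, no 'o', hence No match. pnuq — length 4, no 'o', hence No match. vjbol — length 5, has 'o', hence Match.

No match, No match, Match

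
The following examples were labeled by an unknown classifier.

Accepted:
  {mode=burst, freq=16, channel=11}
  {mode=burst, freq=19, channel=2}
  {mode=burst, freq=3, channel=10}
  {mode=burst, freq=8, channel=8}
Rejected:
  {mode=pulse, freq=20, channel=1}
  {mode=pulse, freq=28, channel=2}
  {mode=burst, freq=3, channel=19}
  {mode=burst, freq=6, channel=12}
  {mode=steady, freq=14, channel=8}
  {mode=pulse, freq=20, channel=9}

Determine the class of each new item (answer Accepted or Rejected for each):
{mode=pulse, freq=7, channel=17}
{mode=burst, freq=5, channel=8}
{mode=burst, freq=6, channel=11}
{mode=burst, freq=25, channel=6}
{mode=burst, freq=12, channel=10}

A rule that fits every label: mode is burst AND channel ≤ 11 — true of each 'Accepted' example, false of each 'Rejected' one.
Rejected: {mode=pulse, freq=7, channel=17}, since mode is pulse, channel = 17. Accepted: {mode=burst, freq=5, channel=8}, since mode is burst, channel = 8. Accepted: {mode=burst, freq=6, channel=11}, since mode is burst, channel = 11. Accepted: {mode=burst, freq=25, channel=6}, since mode is burst, channel = 6. Accepted: {mode=burst, freq=12, channel=10}, since mode is burst, channel = 10.

Rejected, Accepted, Accepted, Accepted, Accepted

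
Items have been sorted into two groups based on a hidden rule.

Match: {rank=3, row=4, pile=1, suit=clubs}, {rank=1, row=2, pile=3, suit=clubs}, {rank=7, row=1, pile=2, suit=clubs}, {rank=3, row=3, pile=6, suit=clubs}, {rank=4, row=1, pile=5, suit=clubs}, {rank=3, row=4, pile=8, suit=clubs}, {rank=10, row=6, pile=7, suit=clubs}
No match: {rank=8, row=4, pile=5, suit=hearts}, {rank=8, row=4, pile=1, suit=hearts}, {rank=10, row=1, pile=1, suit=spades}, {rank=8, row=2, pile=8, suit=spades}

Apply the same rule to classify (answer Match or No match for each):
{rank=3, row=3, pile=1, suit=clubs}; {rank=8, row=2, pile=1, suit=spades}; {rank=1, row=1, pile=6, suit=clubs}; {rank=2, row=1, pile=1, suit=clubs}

Match, No match, Match, Match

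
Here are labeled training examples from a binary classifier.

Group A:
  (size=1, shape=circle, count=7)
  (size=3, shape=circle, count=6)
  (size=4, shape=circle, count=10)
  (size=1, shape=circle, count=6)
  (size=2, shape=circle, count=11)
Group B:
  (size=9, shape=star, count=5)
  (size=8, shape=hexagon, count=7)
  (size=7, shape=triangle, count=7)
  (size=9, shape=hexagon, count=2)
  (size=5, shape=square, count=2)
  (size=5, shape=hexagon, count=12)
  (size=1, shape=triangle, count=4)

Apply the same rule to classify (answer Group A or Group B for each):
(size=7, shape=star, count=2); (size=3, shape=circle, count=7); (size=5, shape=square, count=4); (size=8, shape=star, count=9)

Group B, Group A, Group B, Group B

The simplest hypothesis consistent with all the labels is: shape is circle.
(size=7, shape=star, count=2): Group B (shape is star).
(size=3, shape=circle, count=7): Group A (shape is circle).
(size=5, shape=square, count=4): Group B (shape is square).
(size=8, shape=star, count=9): Group B (shape is star).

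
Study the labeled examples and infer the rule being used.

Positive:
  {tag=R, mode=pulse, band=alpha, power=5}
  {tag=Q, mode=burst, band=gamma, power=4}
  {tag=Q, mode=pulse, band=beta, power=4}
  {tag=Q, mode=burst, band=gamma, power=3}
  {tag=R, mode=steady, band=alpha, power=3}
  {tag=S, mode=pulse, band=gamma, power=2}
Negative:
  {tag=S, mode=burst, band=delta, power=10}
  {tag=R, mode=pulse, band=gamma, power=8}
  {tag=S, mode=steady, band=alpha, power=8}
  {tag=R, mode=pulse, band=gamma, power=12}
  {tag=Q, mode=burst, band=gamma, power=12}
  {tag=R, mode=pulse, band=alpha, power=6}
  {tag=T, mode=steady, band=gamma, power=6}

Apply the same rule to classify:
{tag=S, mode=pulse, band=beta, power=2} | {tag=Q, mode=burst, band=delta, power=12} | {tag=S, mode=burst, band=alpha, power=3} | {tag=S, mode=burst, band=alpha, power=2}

A rule that fits every label: power ≤ 5 — true of each 'Positive' example, false of each 'Negative' one.

Positive, Negative, Positive, Positive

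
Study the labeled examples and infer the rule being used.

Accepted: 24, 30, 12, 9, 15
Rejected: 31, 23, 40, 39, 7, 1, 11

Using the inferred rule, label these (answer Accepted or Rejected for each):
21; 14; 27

Accepted, Rejected, Accepted

All 'Accepted' examples share one property — multiple of 3 AND at most 30 — and every 'Rejected' example lacks it.
21 — 21 = 3·7, 21 ≤ 30, hence Accepted. 14 — 14 = 3·4 + 2, 14 ≤ 30, hence Rejected. 27 — 27 = 3·9, 27 ≤ 30, hence Accepted.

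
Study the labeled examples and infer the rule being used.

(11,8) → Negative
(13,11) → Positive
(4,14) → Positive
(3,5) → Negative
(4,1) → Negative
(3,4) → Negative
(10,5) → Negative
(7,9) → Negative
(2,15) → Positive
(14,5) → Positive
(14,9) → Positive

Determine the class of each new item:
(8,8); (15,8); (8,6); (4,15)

Negative, Positive, Negative, Positive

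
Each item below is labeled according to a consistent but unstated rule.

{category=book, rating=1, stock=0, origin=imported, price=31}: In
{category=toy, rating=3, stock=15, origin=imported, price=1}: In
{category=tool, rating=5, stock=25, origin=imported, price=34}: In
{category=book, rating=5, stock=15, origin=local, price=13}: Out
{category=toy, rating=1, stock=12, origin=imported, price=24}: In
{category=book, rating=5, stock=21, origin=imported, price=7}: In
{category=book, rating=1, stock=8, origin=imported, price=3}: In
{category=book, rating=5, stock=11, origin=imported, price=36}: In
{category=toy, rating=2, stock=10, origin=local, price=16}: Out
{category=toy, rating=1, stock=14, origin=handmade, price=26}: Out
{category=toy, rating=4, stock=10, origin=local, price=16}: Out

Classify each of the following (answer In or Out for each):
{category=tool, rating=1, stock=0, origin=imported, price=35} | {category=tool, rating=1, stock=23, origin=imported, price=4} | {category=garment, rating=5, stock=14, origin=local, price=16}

In, In, Out

Looking at the examples, the only property every 'In' case has and every 'Out' case lacks is: origin is imported.
{category=tool, rating=1, stock=0, origin=imported, price=35}: origin is imported, passes → In. {category=tool, rating=1, stock=23, origin=imported, price=4}: origin is imported, passes → In. {category=garment, rating=5, stock=14, origin=local, price=16}: origin is local, does not satisfy this → Out.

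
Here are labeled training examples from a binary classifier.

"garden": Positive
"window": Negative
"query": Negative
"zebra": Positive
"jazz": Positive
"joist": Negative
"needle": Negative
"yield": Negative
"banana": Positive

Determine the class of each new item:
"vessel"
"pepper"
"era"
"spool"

Negative, Negative, Positive, Negative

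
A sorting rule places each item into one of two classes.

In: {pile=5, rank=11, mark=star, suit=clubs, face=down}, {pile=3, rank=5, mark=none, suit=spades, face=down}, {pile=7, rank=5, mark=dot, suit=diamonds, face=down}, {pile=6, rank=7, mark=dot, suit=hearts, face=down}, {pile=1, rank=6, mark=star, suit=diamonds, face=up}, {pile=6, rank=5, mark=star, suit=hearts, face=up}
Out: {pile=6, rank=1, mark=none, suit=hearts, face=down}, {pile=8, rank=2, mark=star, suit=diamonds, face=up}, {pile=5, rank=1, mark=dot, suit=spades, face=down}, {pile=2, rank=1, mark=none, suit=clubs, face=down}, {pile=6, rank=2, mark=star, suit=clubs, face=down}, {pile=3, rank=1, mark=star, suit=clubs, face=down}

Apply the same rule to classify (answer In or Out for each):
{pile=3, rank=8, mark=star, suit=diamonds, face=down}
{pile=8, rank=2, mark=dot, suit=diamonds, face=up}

In, Out

The classifier is using: rank ≥ 5.
In: {pile=3, rank=8, mark=star, suit=diamonds, face=down}, since rank = 8. Out: {pile=8, rank=2, mark=dot, suit=diamonds, face=up}, since rank = 2.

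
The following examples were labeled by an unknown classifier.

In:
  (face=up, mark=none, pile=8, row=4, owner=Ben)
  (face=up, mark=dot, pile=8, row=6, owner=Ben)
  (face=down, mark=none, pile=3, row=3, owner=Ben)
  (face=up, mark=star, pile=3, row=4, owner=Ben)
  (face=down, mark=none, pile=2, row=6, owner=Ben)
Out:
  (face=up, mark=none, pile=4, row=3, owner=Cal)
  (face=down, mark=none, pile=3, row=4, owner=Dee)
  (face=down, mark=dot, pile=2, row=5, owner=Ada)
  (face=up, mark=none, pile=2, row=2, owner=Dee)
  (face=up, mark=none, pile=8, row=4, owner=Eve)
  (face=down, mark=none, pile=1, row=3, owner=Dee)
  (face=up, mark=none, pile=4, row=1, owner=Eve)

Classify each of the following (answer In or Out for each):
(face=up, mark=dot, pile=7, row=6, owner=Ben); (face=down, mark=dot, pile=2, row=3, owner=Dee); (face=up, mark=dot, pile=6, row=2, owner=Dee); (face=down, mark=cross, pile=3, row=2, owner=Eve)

Rule: owner is Ben. This holds for each 'In' example and fails for each 'Out' one.
(face=up, mark=dot, pile=7, row=6, owner=Ben) — owner is Ben, hence In.
(face=down, mark=dot, pile=2, row=3, owner=Dee) — owner is Dee, hence Out.
(face=up, mark=dot, pile=6, row=2, owner=Dee) — owner is Dee, hence Out.
(face=down, mark=cross, pile=3, row=2, owner=Eve) — owner is Eve, hence Out.

In, Out, Out, Out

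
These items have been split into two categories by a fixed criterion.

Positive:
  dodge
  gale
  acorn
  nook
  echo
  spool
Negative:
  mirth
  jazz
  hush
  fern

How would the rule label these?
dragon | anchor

The rule appears to be: has ≥ 2 vowels.
dragon: Positive (2 vowels). anchor: Positive (2 vowels).

Positive, Positive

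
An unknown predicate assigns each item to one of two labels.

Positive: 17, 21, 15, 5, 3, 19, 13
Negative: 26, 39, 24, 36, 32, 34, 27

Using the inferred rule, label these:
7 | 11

Positive, Positive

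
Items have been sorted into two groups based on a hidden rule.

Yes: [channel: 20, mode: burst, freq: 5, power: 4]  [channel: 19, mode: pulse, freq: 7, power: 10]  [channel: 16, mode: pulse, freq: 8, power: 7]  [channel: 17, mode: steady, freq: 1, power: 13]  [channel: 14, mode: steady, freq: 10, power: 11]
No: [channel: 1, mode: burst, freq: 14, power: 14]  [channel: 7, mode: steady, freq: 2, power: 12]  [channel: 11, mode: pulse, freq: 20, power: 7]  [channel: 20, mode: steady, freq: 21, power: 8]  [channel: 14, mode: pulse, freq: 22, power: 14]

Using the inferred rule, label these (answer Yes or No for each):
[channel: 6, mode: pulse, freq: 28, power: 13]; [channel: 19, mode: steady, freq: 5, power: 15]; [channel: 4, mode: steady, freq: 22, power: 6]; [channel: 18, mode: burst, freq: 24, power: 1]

The simplest hypothesis consistent with all the labels is: channel ≥ 11 AND freq ≤ 10.
[channel: 6, mode: pulse, freq: 28, power: 13]: channel = 6, freq = 28, doesn't qualify → No. [channel: 19, mode: steady, freq: 5, power: 15]: channel = 19, freq = 5, meets the rule → Yes. [channel: 4, mode: steady, freq: 22, power: 6]: channel = 4, freq = 22, doesn't qualify → No. [channel: 18, mode: burst, freq: 24, power: 1]: channel = 18, freq = 24, doesn't qualify → No.

No, Yes, No, No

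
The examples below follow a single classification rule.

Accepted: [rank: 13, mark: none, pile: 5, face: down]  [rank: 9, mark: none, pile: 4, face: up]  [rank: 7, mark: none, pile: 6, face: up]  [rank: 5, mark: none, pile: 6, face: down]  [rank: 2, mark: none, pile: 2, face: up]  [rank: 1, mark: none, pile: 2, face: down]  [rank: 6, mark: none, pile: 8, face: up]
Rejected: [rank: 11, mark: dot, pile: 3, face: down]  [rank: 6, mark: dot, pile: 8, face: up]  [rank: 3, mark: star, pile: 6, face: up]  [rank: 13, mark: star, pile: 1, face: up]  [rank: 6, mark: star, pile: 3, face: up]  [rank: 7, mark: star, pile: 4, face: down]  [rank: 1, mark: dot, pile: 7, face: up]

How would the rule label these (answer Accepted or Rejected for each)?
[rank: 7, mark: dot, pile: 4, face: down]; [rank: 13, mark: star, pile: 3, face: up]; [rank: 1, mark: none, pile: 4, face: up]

All 'Accepted' examples share one property — mark is none — and every 'Rejected' example lacks it.

Rejected, Rejected, Accepted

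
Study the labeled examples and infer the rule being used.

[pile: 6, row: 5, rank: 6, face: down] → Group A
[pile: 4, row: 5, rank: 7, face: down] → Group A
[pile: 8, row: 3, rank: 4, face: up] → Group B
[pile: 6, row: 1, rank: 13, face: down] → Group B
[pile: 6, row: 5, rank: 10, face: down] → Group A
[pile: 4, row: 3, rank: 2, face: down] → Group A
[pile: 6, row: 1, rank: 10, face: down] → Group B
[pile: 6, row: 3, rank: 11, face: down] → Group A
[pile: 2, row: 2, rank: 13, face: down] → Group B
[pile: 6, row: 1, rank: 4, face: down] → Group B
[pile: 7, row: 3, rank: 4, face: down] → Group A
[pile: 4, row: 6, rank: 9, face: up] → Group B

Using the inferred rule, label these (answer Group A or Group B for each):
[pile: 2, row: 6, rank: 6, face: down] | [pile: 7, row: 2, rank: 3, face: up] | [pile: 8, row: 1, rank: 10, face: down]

Rule: face is down AND row ≥ 3. This holds for each 'Group A' example and fails for each 'Group B' one.
[pile: 2, row: 6, rank: 6, face: down]: Group A (face is down, row = 6).
[pile: 7, row: 2, rank: 3, face: up]: Group B (face is up, row = 2).
[pile: 8, row: 1, rank: 10, face: down]: Group B (face is down, row = 1).

Group A, Group B, Group B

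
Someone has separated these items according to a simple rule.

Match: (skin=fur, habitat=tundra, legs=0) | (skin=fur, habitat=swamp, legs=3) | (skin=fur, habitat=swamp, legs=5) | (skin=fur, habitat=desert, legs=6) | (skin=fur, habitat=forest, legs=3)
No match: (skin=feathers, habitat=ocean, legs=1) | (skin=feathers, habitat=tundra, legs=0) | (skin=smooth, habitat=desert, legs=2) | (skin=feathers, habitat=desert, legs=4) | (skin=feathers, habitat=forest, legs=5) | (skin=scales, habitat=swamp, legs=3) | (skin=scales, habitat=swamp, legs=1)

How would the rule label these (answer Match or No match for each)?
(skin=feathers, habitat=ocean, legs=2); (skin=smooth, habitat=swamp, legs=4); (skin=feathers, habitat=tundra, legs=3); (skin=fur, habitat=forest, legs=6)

No match, No match, No match, Match

'Match' ⟺ skin is fur.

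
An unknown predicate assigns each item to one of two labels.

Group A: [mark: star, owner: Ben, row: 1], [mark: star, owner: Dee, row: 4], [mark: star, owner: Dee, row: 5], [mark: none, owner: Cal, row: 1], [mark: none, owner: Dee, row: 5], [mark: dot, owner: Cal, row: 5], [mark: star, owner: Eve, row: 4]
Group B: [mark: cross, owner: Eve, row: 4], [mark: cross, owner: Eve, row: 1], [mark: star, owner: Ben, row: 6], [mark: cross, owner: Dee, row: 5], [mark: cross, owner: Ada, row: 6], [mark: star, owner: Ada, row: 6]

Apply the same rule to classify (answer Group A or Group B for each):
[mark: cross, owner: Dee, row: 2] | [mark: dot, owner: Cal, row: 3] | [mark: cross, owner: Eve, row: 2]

The classifier is using: mark is not cross AND row ≤ 5.

Group B, Group A, Group B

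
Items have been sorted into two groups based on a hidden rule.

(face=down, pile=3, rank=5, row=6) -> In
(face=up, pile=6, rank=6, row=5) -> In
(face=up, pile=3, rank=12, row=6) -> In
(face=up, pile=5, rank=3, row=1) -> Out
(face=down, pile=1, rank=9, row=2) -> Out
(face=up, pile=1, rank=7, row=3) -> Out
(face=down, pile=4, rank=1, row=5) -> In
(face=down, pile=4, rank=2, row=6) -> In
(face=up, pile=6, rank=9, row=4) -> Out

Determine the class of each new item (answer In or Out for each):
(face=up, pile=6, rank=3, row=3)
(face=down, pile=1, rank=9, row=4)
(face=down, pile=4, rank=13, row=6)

Out, Out, In

The rule appears to be: row ≥ 5.
Out: (face=up, pile=6, rank=3, row=3), since row = 3. Out: (face=down, pile=1, rank=9, row=4), since row = 4. In: (face=down, pile=4, rank=13, row=6), since row = 6.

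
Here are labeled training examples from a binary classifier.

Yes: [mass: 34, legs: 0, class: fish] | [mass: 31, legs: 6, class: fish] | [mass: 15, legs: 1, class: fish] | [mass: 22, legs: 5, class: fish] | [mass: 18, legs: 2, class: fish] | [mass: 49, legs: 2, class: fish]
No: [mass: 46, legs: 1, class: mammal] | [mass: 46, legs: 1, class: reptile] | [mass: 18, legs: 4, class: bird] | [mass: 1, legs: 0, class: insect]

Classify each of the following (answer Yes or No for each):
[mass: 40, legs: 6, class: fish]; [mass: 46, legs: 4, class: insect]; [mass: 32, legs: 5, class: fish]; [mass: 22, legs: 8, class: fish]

Yes, No, Yes, Yes

The simplest hypothesis consistent with all the labels is: class is fish.
[mass: 40, legs: 6, class: fish] — class is fish, hence Yes. [mass: 46, legs: 4, class: insect] — class is insect, hence No. [mass: 32, legs: 5, class: fish] — class is fish, hence Yes. [mass: 22, legs: 8, class: fish] — class is fish, hence Yes.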